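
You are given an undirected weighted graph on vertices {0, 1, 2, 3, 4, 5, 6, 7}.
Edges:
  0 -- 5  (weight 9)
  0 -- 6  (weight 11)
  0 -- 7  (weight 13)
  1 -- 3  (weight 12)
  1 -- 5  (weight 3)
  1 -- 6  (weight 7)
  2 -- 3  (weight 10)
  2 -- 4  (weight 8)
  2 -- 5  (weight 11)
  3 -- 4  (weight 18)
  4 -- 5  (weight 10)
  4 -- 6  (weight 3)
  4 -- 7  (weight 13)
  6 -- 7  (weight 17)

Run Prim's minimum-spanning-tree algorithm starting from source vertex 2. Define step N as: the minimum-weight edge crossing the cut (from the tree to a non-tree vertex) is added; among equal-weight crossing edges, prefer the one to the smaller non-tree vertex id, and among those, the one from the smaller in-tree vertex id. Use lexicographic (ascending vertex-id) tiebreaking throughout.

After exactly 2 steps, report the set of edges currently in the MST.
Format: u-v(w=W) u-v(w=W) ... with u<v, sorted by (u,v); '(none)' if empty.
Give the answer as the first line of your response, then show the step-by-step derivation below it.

2-4(w=8) 4-6(w=3)

step 1: add edge 2-4 (w=8); MST = {2-4(w=8)}
step 2: add edge 4-6 (w=3); MST = {2-4(w=8) 4-6(w=3)}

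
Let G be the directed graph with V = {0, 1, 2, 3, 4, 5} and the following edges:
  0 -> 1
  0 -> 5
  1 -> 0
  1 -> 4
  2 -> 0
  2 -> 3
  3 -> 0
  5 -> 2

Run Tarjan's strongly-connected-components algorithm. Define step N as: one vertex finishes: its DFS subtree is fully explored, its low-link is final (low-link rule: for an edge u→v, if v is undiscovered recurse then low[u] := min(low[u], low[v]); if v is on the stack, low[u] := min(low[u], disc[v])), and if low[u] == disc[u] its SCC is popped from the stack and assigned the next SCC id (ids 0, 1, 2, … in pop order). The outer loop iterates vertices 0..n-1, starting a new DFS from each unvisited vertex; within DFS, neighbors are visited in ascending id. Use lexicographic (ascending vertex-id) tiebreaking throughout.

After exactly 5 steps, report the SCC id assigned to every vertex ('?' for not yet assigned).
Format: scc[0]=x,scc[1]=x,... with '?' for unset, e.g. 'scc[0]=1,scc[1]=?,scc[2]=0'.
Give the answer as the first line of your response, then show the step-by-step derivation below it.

scc[0]=?,scc[1]=?,scc[2]=?,scc[3]=?,scc[4]=0,scc[5]=?

step 1: low=(low[0]=0,low[1]=0,low[2]=?,low[3]=?,low[4]=2,low[5]=?); scc=(scc[0]=?,scc[1]=?,scc[2]=?,scc[3]=?,scc[4]=0,scc[5]=?)
step 2: low=(low[0]=0,low[1]=0,low[2]=?,low[3]=?,low[4]=2,low[5]=?); scc=(scc[0]=?,scc[1]=?,scc[2]=?,scc[3]=?,scc[4]=0,scc[5]=?)
step 3: low=(low[0]=0,low[1]=0,low[2]=0,low[3]=0,low[4]=2,low[5]=3); scc=(scc[0]=?,scc[1]=?,scc[2]=?,scc[3]=?,scc[4]=0,scc[5]=?)
step 4: low=(low[0]=0,low[1]=0,low[2]=0,low[3]=0,low[4]=2,low[5]=3); scc=(scc[0]=?,scc[1]=?,scc[2]=?,scc[3]=?,scc[4]=0,scc[5]=?)
step 5: low=(low[0]=0,low[1]=0,low[2]=0,low[3]=0,low[4]=2,low[5]=0); scc=(scc[0]=?,scc[1]=?,scc[2]=?,scc[3]=?,scc[4]=0,scc[5]=?)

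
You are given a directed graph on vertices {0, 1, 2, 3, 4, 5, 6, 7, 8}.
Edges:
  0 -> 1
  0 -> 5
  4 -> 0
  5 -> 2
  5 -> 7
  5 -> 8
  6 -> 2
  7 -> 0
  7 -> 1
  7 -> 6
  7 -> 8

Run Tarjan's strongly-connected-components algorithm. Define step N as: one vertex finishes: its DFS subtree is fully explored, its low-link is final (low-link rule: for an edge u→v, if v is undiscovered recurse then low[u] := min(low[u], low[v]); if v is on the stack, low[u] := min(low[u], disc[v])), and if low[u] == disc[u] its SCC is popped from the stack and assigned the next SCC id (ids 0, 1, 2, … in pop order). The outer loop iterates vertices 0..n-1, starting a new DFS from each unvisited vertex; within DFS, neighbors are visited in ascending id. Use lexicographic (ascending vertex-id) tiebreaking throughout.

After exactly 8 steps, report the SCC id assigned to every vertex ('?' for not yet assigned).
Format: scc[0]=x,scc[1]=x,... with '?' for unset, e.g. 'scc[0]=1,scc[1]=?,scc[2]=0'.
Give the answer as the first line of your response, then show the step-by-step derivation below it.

scc[0]=4,scc[1]=0,scc[2]=1,scc[3]=5,scc[4]=?,scc[5]=4,scc[6]=2,scc[7]=4,scc[8]=3

step 1: low=(low[0]=0,low[1]=1,low[2]=?,low[3]=?,low[4]=?,low[5]=?,low[6]=?,low[7]=?,low[8]=?); scc=(scc[0]=?,scc[1]=0,scc[2]=?,scc[3]=?,scc[4]=?,scc[5]=?,scc[6]=?,scc[7]=?,scc[8]=?)
step 2: low=(low[0]=0,low[1]=1,low[2]=3,low[3]=?,low[4]=?,low[5]=2,low[6]=?,low[7]=?,low[8]=?); scc=(scc[0]=?,scc[1]=0,scc[2]=1,scc[3]=?,scc[4]=?,scc[5]=?,scc[6]=?,scc[7]=?,scc[8]=?)
step 3: low=(low[0]=0,low[1]=1,low[2]=3,low[3]=?,low[4]=?,low[5]=2,low[6]=5,low[7]=0,low[8]=?); scc=(scc[0]=?,scc[1]=0,scc[2]=1,scc[3]=?,scc[4]=?,scc[5]=?,scc[6]=2,scc[7]=?,scc[8]=?)
step 4: low=(low[0]=0,low[1]=1,low[2]=3,low[3]=?,low[4]=?,low[5]=2,low[6]=5,low[7]=0,low[8]=6); scc=(scc[0]=?,scc[1]=0,scc[2]=1,scc[3]=?,scc[4]=?,scc[5]=?,scc[6]=2,scc[7]=?,scc[8]=3)
step 5: low=(low[0]=0,low[1]=1,low[2]=3,low[3]=?,low[4]=?,low[5]=2,low[6]=5,low[7]=0,low[8]=6); scc=(scc[0]=?,scc[1]=0,scc[2]=1,scc[3]=?,scc[4]=?,scc[5]=?,scc[6]=2,scc[7]=?,scc[8]=3)
step 6: low=(low[0]=0,low[1]=1,low[2]=3,low[3]=?,low[4]=?,low[5]=0,low[6]=5,low[7]=0,low[8]=6); scc=(scc[0]=?,scc[1]=0,scc[2]=1,scc[3]=?,scc[4]=?,scc[5]=?,scc[6]=2,scc[7]=?,scc[8]=3)
step 7: low=(low[0]=0,low[1]=1,low[2]=3,low[3]=?,low[4]=?,low[5]=0,low[6]=5,low[7]=0,low[8]=6); scc=(scc[0]=4,scc[1]=0,scc[2]=1,scc[3]=?,scc[4]=?,scc[5]=4,scc[6]=2,scc[7]=4,scc[8]=3)
step 8: low=(low[0]=0,low[1]=1,low[2]=3,low[3]=7,low[4]=?,low[5]=0,low[6]=5,low[7]=0,low[8]=6); scc=(scc[0]=4,scc[1]=0,scc[2]=1,scc[3]=5,scc[4]=?,scc[5]=4,scc[6]=2,scc[7]=4,scc[8]=3)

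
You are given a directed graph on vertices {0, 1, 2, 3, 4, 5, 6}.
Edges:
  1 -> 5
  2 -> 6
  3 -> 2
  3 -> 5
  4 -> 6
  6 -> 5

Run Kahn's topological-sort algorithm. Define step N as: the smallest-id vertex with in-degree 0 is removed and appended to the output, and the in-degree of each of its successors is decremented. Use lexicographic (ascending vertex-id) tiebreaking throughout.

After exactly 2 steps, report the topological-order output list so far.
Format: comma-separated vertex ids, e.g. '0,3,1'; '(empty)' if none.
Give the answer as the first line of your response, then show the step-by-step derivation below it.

0,1

step 1: output 0; order=[0]; indeg=(0,0,1,0,0,3,2)
step 2: output 1; order=[0,1]; indeg=(0,0,1,0,0,2,2)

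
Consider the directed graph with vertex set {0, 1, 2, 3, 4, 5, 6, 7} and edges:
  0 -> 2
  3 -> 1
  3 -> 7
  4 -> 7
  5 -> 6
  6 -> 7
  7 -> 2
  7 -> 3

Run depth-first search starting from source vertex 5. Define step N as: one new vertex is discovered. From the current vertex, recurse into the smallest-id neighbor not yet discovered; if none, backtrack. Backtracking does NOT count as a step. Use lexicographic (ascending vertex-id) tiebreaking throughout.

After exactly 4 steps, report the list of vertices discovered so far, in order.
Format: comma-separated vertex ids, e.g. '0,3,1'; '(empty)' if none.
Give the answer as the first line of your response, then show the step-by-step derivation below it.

5,6,7,2

step 1: discover 5; path=5; order=5
step 2: discover 6; path=5>6; order=5,6
step 3: discover 7; path=5>6>7; order=5,6,7
step 4: discover 2; path=5>6>7>2; order=5,6,7,2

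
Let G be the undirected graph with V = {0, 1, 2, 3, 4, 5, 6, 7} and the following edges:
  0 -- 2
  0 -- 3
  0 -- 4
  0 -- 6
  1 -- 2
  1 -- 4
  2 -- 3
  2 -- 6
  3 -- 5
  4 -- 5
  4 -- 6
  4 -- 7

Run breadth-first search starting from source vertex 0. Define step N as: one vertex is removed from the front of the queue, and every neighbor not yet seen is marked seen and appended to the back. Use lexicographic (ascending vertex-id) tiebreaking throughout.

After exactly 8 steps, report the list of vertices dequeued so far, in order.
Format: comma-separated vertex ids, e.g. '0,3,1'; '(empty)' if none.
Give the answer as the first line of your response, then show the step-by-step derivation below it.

0,2,3,4,6,1,5,7

step 1: dequeue 0; queue=[2,3,4,6]; order=0
step 2: dequeue 2; queue=[3,4,6,1]; order=0,2
step 3: dequeue 3; queue=[4,6,1,5]; order=0,2,3
step 4: dequeue 4; queue=[6,1,5,7]; order=0,2,3,4
step 5: dequeue 6; queue=[1,5,7]; order=0,2,3,4,6
step 6: dequeue 1; queue=[5,7]; order=0,2,3,4,6,1
step 7: dequeue 5; queue=[7]; order=0,2,3,4,6,1,5
step 8: dequeue 7; queue=[(empty)]; order=0,2,3,4,6,1,5,7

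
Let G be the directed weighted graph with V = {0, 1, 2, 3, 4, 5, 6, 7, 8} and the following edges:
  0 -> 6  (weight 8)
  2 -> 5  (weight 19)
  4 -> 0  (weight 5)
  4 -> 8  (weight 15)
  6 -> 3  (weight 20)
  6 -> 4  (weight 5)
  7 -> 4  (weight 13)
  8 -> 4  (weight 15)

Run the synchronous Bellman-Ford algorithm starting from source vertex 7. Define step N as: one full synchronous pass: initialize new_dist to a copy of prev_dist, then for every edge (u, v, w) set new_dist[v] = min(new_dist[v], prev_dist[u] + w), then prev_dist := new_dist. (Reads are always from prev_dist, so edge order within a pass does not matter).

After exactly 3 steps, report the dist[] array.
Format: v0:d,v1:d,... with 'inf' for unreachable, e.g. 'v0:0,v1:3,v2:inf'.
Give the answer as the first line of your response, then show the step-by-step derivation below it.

v0:18,v1:inf,v2:inf,v3:inf,v4:13,v5:inf,v6:26,v7:0,v8:28

step 1: dist = v0:inf,v1:inf,v2:inf,v3:inf,v4:13,v5:inf,v6:inf,v7:0,v8:inf
step 2: dist = v0:18,v1:inf,v2:inf,v3:inf,v4:13,v5:inf,v6:inf,v7:0,v8:28
step 3: dist = v0:18,v1:inf,v2:inf,v3:inf,v4:13,v5:inf,v6:26,v7:0,v8:28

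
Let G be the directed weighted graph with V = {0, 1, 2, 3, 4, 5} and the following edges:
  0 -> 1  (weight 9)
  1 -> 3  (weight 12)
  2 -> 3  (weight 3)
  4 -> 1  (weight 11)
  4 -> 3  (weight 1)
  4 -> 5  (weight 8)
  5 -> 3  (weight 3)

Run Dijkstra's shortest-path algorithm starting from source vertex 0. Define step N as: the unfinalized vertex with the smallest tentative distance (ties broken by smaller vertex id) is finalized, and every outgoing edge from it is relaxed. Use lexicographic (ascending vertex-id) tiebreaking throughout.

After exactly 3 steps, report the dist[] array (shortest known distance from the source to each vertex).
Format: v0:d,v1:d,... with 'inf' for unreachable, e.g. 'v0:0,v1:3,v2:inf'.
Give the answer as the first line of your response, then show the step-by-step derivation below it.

v0:0,v1:9,v2:inf,v3:21,v4:inf,v5:inf

step 1: dist = v0:0,v1:9,v2:inf,v3:inf,v4:inf,v5:inf
step 2: dist = v0:0,v1:9,v2:inf,v3:21,v4:inf,v5:inf
step 3: dist = v0:0,v1:9,v2:inf,v3:21,v4:inf,v5:inf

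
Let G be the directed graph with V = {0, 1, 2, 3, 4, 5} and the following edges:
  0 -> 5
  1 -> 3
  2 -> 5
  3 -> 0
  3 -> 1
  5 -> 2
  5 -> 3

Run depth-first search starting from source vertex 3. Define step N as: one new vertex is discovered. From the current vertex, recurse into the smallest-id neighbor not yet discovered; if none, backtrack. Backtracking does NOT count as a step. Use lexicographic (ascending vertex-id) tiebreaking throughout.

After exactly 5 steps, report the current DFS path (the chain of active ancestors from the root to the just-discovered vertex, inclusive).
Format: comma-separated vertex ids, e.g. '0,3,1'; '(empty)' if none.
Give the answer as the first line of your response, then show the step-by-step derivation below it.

3,1

step 1: discover 3; path=3; order=3
step 2: discover 0; path=3>0; order=3,0
step 3: discover 5; path=3>0>5; order=3,0,5
step 4: discover 2; path=3>0>5>2; order=3,0,5,2
step 5: discover 1; path=3>1; order=3,0,5,2,1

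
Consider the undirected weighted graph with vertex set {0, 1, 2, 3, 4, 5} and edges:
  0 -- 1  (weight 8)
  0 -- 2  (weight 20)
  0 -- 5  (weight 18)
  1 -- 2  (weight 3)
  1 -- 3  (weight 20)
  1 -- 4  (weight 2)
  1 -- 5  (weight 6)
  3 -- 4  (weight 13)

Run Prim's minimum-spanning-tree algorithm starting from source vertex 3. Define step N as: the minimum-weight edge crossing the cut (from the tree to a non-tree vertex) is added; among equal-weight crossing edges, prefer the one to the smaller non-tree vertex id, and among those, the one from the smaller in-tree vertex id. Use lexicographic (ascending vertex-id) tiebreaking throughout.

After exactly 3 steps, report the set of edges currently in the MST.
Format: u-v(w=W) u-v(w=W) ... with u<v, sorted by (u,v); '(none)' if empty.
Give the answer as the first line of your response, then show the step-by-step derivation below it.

1-2(w=3) 1-4(w=2) 3-4(w=13)

step 1: add edge 3-4 (w=13); MST = {3-4(w=13)}
step 2: add edge 1-4 (w=2); MST = {1-4(w=2) 3-4(w=13)}
step 3: add edge 1-2 (w=3); MST = {1-2(w=3) 1-4(w=2) 3-4(w=13)}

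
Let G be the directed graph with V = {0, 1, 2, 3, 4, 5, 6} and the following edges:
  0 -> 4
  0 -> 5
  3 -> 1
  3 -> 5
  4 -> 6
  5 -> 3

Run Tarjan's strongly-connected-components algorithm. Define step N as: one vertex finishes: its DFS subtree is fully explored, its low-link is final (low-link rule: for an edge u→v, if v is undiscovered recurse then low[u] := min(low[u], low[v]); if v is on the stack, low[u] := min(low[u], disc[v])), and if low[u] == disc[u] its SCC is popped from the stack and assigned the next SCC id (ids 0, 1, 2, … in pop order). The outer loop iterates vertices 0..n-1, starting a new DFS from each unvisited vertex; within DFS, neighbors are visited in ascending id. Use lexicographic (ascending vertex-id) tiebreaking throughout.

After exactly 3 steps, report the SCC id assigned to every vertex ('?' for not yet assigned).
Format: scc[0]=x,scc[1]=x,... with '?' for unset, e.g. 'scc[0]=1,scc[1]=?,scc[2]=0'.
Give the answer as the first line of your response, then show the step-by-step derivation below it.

scc[0]=?,scc[1]=2,scc[2]=?,scc[3]=?,scc[4]=1,scc[5]=?,scc[6]=0

step 1: low=(low[0]=0,low[1]=?,low[2]=?,low[3]=?,low[4]=1,low[5]=?,low[6]=2); scc=(scc[0]=?,scc[1]=?,scc[2]=?,scc[3]=?,scc[4]=?,scc[5]=?,scc[6]=0)
step 2: low=(low[0]=0,low[1]=?,low[2]=?,low[3]=?,low[4]=1,low[5]=?,low[6]=2); scc=(scc[0]=?,scc[1]=?,scc[2]=?,scc[3]=?,scc[4]=1,scc[5]=?,scc[6]=0)
step 3: low=(low[0]=0,low[1]=5,low[2]=?,low[3]=4,low[4]=1,low[5]=3,low[6]=2); scc=(scc[0]=?,scc[1]=2,scc[2]=?,scc[3]=?,scc[4]=1,scc[5]=?,scc[6]=0)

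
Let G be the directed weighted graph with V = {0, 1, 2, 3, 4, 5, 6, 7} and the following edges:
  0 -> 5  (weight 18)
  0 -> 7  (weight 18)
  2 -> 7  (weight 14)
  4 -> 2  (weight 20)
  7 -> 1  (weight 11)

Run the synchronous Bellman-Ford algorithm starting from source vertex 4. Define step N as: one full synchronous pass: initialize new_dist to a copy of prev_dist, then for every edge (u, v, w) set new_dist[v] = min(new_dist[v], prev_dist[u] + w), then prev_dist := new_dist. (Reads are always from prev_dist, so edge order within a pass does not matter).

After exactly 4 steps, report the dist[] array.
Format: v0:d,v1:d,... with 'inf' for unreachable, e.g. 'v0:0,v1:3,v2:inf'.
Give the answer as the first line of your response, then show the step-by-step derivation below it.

v0:inf,v1:45,v2:20,v3:inf,v4:0,v5:inf,v6:inf,v7:34

step 1: dist = v0:inf,v1:inf,v2:20,v3:inf,v4:0,v5:inf,v6:inf,v7:inf
step 2: dist = v0:inf,v1:inf,v2:20,v3:inf,v4:0,v5:inf,v6:inf,v7:34
step 3: dist = v0:inf,v1:45,v2:20,v3:inf,v4:0,v5:inf,v6:inf,v7:34
step 4: dist = v0:inf,v1:45,v2:20,v3:inf,v4:0,v5:inf,v6:inf,v7:34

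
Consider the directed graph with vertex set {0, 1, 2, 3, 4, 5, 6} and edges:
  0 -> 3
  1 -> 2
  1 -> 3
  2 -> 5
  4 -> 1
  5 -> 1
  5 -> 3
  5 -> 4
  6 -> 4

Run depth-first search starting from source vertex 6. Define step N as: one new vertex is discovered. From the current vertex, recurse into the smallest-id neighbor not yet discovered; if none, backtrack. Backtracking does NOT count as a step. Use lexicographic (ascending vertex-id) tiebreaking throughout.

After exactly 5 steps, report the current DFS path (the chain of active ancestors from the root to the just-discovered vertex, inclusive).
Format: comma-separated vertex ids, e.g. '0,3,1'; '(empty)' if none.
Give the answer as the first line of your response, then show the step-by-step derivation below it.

6,4,1,2,5

step 1: discover 6; path=6; order=6
step 2: discover 4; path=6>4; order=6,4
step 3: discover 1; path=6>4>1; order=6,4,1
step 4: discover 2; path=6>4>1>2; order=6,4,1,2
step 5: discover 5; path=6>4>1>2>5; order=6,4,1,2,5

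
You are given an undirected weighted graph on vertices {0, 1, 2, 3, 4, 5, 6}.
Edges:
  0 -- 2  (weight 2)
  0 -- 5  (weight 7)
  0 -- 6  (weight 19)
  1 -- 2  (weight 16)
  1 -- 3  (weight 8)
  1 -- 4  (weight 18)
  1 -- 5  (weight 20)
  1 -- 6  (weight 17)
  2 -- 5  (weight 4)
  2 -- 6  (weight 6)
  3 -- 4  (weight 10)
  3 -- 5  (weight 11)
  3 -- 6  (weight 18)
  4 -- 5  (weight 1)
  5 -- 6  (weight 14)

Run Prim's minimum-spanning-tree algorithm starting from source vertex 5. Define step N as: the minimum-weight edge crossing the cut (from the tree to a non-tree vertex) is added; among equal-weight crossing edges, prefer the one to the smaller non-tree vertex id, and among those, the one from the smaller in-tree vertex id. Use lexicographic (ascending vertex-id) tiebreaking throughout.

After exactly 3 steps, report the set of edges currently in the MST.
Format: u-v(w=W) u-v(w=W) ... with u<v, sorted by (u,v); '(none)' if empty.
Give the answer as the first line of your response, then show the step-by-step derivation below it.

0-2(w=2) 2-5(w=4) 4-5(w=1)

step 1: add edge 4-5 (w=1); MST = {4-5(w=1)}
step 2: add edge 2-5 (w=4); MST = {2-5(w=4) 4-5(w=1)}
step 3: add edge 0-2 (w=2); MST = {0-2(w=2) 2-5(w=4) 4-5(w=1)}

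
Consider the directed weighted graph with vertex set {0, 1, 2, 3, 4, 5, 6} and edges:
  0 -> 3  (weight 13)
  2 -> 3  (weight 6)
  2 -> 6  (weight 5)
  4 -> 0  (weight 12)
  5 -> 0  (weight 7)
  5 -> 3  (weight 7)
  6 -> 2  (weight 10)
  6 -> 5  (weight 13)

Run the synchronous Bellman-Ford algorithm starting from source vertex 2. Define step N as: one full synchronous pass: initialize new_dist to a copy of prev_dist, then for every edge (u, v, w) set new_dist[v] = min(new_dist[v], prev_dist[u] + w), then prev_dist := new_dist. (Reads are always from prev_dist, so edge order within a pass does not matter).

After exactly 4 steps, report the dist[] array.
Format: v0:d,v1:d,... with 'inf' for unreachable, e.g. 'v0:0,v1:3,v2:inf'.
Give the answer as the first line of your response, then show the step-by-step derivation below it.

v0:25,v1:inf,v2:0,v3:6,v4:inf,v5:18,v6:5

step 1: dist = v0:inf,v1:inf,v2:0,v3:6,v4:inf,v5:inf,v6:5
step 2: dist = v0:inf,v1:inf,v2:0,v3:6,v4:inf,v5:18,v6:5
step 3: dist = v0:25,v1:inf,v2:0,v3:6,v4:inf,v5:18,v6:5
step 4: dist = v0:25,v1:inf,v2:0,v3:6,v4:inf,v5:18,v6:5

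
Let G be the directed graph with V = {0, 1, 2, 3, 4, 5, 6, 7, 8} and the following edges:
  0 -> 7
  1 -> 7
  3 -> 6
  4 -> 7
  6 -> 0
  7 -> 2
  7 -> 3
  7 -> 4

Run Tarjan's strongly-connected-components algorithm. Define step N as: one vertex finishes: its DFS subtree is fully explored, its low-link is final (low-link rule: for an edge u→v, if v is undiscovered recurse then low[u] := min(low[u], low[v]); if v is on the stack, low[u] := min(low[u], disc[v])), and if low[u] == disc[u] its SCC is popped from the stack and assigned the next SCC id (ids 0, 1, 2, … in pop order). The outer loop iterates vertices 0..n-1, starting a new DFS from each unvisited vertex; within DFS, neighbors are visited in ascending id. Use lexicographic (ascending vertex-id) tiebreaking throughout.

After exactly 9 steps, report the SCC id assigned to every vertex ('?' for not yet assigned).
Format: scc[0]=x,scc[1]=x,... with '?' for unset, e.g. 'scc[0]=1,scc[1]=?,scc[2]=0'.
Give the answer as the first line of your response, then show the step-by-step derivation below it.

scc[0]=1,scc[1]=2,scc[2]=0,scc[3]=1,scc[4]=1,scc[5]=3,scc[6]=1,scc[7]=1,scc[8]=4

step 1: low=(low[0]=0,low[1]=?,low[2]=2,low[3]=?,low[4]=?,low[5]=?,low[6]=?,low[7]=1,low[8]=?); scc=(scc[0]=?,scc[1]=?,scc[2]=0,scc[3]=?,scc[4]=?,scc[5]=?,scc[6]=?,scc[7]=?,scc[8]=?)
step 2: low=(low[0]=0,low[1]=?,low[2]=2,low[3]=3,low[4]=?,low[5]=?,low[6]=0,low[7]=1,low[8]=?); scc=(scc[0]=?,scc[1]=?,scc[2]=0,scc[3]=?,scc[4]=?,scc[5]=?,scc[6]=?,scc[7]=?,scc[8]=?)
step 3: low=(low[0]=0,low[1]=?,low[2]=2,low[3]=0,low[4]=?,low[5]=?,low[6]=0,low[7]=1,low[8]=?); scc=(scc[0]=?,scc[1]=?,scc[2]=0,scc[3]=?,scc[4]=?,scc[5]=?,scc[6]=?,scc[7]=?,scc[8]=?)
step 4: low=(low[0]=0,low[1]=?,low[2]=2,low[3]=0,low[4]=1,low[5]=?,low[6]=0,low[7]=0,low[8]=?); scc=(scc[0]=?,scc[1]=?,scc[2]=0,scc[3]=?,scc[4]=?,scc[5]=?,scc[6]=?,scc[7]=?,scc[8]=?)
step 5: low=(low[0]=0,low[1]=?,low[2]=2,low[3]=0,low[4]=1,low[5]=?,low[6]=0,low[7]=0,low[8]=?); scc=(scc[0]=?,scc[1]=?,scc[2]=0,scc[3]=?,scc[4]=?,scc[5]=?,scc[6]=?,scc[7]=?,scc[8]=?)
step 6: low=(low[0]=0,low[1]=?,low[2]=2,low[3]=0,low[4]=1,low[5]=?,low[6]=0,low[7]=0,low[8]=?); scc=(scc[0]=1,scc[1]=?,scc[2]=0,scc[3]=1,scc[4]=1,scc[5]=?,scc[6]=1,scc[7]=1,scc[8]=?)
step 7: low=(low[0]=0,low[1]=6,low[2]=2,low[3]=0,low[4]=1,low[5]=?,low[6]=0,low[7]=0,low[8]=?); scc=(scc[0]=1,scc[1]=2,scc[2]=0,scc[3]=1,scc[4]=1,scc[5]=?,scc[6]=1,scc[7]=1,scc[8]=?)
step 8: low=(low[0]=0,low[1]=6,low[2]=2,low[3]=0,low[4]=1,low[5]=7,low[6]=0,low[7]=0,low[8]=?); scc=(scc[0]=1,scc[1]=2,scc[2]=0,scc[3]=1,scc[4]=1,scc[5]=3,scc[6]=1,scc[7]=1,scc[8]=?)
step 9: low=(low[0]=0,low[1]=6,low[2]=2,low[3]=0,low[4]=1,low[5]=7,low[6]=0,low[7]=0,low[8]=8); scc=(scc[0]=1,scc[1]=2,scc[2]=0,scc[3]=1,scc[4]=1,scc[5]=3,scc[6]=1,scc[7]=1,scc[8]=4)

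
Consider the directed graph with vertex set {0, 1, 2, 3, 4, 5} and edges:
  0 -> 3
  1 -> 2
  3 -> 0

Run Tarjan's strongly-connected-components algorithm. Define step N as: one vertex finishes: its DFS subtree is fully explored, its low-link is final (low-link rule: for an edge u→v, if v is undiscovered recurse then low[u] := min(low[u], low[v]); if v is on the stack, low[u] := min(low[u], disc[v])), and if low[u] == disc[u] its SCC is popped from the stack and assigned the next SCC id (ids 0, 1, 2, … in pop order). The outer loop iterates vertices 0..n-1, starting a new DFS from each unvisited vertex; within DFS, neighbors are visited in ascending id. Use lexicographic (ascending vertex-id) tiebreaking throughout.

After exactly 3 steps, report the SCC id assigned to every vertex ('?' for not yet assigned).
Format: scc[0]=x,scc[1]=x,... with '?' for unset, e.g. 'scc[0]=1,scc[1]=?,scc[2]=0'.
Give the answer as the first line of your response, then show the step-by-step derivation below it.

scc[0]=0,scc[1]=?,scc[2]=1,scc[3]=0,scc[4]=?,scc[5]=?

step 1: low=(low[0]=0,low[1]=?,low[2]=?,low[3]=0,low[4]=?,low[5]=?); scc=(scc[0]=?,scc[1]=?,scc[2]=?,scc[3]=?,scc[4]=?,scc[5]=?)
step 2: low=(low[0]=0,low[1]=?,low[2]=?,low[3]=0,low[4]=?,low[5]=?); scc=(scc[0]=0,scc[1]=?,scc[2]=?,scc[3]=0,scc[4]=?,scc[5]=?)
step 3: low=(low[0]=0,low[1]=2,low[2]=3,low[3]=0,low[4]=?,low[5]=?); scc=(scc[0]=0,scc[1]=?,scc[2]=1,scc[3]=0,scc[4]=?,scc[5]=?)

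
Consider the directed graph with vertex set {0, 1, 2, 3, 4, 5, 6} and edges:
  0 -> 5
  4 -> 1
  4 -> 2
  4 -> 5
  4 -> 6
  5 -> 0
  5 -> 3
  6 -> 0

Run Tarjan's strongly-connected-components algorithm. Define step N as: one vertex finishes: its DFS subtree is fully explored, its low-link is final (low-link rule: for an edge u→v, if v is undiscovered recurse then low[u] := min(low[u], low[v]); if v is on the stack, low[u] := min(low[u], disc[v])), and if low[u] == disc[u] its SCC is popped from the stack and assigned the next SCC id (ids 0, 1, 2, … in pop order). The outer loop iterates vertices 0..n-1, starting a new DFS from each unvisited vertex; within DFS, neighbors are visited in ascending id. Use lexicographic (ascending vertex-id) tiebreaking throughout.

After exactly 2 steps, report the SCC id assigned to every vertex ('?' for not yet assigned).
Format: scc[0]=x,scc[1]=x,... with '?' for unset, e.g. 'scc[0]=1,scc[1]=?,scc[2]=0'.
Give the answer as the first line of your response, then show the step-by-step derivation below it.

scc[0]=?,scc[1]=?,scc[2]=?,scc[3]=0,scc[4]=?,scc[5]=?,scc[6]=?

step 1: low=(low[0]=0,low[1]=?,low[2]=?,low[3]=2,low[4]=?,low[5]=0,low[6]=?); scc=(scc[0]=?,scc[1]=?,scc[2]=?,scc[3]=0,scc[4]=?,scc[5]=?,scc[6]=?)
step 2: low=(low[0]=0,low[1]=?,low[2]=?,low[3]=2,low[4]=?,low[5]=0,low[6]=?); scc=(scc[0]=?,scc[1]=?,scc[2]=?,scc[3]=0,scc[4]=?,scc[5]=?,scc[6]=?)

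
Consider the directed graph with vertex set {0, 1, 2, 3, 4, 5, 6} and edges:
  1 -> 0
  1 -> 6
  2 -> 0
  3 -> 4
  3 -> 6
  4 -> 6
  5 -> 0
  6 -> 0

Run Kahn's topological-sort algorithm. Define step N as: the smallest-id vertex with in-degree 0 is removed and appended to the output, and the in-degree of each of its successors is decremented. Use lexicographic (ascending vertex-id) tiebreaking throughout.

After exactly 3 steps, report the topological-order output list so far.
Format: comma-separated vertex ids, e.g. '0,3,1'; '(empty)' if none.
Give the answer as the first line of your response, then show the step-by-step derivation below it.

1,2,3

step 1: output 1; order=[1]; indeg=(3,0,0,0,1,0,2)
step 2: output 2; order=[1,2]; indeg=(2,0,0,0,1,0,2)
step 3: output 3; order=[1,2,3]; indeg=(2,0,0,0,0,0,1)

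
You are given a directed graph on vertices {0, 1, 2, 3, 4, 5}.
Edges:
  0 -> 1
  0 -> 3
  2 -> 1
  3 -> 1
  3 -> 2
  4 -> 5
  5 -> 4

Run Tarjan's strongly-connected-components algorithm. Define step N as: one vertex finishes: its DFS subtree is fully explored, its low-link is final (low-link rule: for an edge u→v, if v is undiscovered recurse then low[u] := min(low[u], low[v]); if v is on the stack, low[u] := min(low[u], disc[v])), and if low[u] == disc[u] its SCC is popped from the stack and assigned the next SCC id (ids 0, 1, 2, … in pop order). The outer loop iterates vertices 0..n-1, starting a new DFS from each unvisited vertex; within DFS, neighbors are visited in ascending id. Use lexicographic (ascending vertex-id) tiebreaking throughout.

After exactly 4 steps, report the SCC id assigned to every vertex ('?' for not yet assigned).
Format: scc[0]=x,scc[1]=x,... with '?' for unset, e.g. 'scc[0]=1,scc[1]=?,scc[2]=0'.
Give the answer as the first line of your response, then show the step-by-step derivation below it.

scc[0]=3,scc[1]=0,scc[2]=1,scc[3]=2,scc[4]=?,scc[5]=?

step 1: low=(low[0]=0,low[1]=1,low[2]=?,low[3]=?,low[4]=?,low[5]=?); scc=(scc[0]=?,scc[1]=0,scc[2]=?,scc[3]=?,scc[4]=?,scc[5]=?)
step 2: low=(low[0]=0,low[1]=1,low[2]=3,low[3]=2,low[4]=?,low[5]=?); scc=(scc[0]=?,scc[1]=0,scc[2]=1,scc[3]=?,scc[4]=?,scc[5]=?)
step 3: low=(low[0]=0,low[1]=1,low[2]=3,low[3]=2,low[4]=?,low[5]=?); scc=(scc[0]=?,scc[1]=0,scc[2]=1,scc[3]=2,scc[4]=?,scc[5]=?)
step 4: low=(low[0]=0,low[1]=1,low[2]=3,low[3]=2,low[4]=?,low[5]=?); scc=(scc[0]=3,scc[1]=0,scc[2]=1,scc[3]=2,scc[4]=?,scc[5]=?)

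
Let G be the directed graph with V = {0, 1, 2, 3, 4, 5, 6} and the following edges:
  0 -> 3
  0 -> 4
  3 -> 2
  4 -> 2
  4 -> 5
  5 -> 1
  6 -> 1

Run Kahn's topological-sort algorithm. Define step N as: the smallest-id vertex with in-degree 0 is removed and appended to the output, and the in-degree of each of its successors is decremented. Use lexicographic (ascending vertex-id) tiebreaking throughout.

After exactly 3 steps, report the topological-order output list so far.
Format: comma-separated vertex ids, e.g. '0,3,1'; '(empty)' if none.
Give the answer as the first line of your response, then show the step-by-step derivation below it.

0,3,4

step 1: output 0; order=[0]; indeg=(0,2,2,0,0,1,0)
step 2: output 3; order=[0,3]; indeg=(0,2,1,0,0,1,0)
step 3: output 4; order=[0,3,4]; indeg=(0,2,0,0,0,0,0)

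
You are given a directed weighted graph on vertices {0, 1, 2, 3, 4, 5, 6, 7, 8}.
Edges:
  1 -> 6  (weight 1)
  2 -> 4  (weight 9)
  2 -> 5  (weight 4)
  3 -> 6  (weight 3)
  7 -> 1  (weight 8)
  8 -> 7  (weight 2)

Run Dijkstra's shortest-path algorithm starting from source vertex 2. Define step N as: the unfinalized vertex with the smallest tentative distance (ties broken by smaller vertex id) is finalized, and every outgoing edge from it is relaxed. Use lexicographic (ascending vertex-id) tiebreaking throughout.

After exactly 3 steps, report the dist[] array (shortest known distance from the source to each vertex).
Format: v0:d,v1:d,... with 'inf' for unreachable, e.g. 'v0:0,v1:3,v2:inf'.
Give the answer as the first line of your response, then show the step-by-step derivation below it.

v0:inf,v1:inf,v2:0,v3:inf,v4:9,v5:4,v6:inf,v7:inf,v8:inf

step 1: dist = v0:inf,v1:inf,v2:0,v3:inf,v4:9,v5:4,v6:inf,v7:inf,v8:inf
step 2: dist = v0:inf,v1:inf,v2:0,v3:inf,v4:9,v5:4,v6:inf,v7:inf,v8:inf
step 3: dist = v0:inf,v1:inf,v2:0,v3:inf,v4:9,v5:4,v6:inf,v7:inf,v8:inf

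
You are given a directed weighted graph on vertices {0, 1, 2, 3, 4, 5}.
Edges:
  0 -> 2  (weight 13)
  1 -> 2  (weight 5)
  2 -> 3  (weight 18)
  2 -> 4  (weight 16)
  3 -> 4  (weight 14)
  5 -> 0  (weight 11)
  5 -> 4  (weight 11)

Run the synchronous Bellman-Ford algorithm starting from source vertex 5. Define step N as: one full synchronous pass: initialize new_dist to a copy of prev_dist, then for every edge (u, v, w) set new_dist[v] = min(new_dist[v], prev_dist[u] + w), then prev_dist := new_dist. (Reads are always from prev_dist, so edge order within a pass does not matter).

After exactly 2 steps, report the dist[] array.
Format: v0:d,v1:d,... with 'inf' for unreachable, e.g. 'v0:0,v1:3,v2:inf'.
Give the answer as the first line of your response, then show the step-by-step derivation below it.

v0:11,v1:inf,v2:24,v3:inf,v4:11,v5:0

step 1: dist = v0:11,v1:inf,v2:inf,v3:inf,v4:11,v5:0
step 2: dist = v0:11,v1:inf,v2:24,v3:inf,v4:11,v5:0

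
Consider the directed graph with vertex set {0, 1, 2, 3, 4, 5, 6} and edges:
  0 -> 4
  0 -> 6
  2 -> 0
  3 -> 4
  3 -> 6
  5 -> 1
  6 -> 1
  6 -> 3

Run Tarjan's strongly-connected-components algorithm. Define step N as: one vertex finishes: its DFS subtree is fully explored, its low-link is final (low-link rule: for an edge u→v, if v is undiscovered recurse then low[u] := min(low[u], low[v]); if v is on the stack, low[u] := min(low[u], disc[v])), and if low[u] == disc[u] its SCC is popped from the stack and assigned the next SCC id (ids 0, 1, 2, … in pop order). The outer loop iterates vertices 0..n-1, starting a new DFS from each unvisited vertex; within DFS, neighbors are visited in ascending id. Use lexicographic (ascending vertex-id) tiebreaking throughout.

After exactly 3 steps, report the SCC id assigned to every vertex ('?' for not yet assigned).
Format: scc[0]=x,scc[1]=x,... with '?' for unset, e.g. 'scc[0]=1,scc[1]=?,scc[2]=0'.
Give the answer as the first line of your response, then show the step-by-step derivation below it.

scc[0]=?,scc[1]=1,scc[2]=?,scc[3]=?,scc[4]=0,scc[5]=?,scc[6]=?

step 1: low=(low[0]=0,low[1]=?,low[2]=?,low[3]=?,low[4]=1,low[5]=?,low[6]=?); scc=(scc[0]=?,scc[1]=?,scc[2]=?,scc[3]=?,scc[4]=0,scc[5]=?,scc[6]=?)
step 2: low=(low[0]=0,low[1]=3,low[2]=?,low[3]=?,low[4]=1,low[5]=?,low[6]=2); scc=(scc[0]=?,scc[1]=1,scc[2]=?,scc[3]=?,scc[4]=0,scc[5]=?,scc[6]=?)
step 3: low=(low[0]=0,low[1]=3,low[2]=?,low[3]=2,low[4]=1,low[5]=?,low[6]=2); scc=(scc[0]=?,scc[1]=1,scc[2]=?,scc[3]=?,scc[4]=0,scc[5]=?,scc[6]=?)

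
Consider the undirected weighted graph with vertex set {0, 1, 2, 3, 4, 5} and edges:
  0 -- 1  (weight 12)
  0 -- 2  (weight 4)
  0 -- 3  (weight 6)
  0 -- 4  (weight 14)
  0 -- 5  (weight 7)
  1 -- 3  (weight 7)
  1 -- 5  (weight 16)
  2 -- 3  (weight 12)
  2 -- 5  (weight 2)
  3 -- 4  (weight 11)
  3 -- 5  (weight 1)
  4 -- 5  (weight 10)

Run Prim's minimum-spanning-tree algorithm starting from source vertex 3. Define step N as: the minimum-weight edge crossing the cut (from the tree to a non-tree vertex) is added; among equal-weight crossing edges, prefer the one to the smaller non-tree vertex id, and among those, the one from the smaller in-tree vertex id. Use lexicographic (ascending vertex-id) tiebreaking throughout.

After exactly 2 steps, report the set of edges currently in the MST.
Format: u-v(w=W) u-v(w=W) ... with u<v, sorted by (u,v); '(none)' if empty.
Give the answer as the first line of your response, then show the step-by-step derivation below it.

2-5(w=2) 3-5(w=1)

step 1: add edge 3-5 (w=1); MST = {3-5(w=1)}
step 2: add edge 2-5 (w=2); MST = {2-5(w=2) 3-5(w=1)}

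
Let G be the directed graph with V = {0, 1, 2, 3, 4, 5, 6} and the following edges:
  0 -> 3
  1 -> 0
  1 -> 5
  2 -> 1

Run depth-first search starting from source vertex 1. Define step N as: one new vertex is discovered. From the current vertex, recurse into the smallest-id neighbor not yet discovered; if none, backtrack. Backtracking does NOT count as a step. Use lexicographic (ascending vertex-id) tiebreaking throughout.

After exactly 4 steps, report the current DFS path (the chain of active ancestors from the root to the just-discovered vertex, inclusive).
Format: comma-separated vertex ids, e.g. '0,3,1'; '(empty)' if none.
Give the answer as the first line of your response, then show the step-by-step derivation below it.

1,5

step 1: discover 1; path=1; order=1
step 2: discover 0; path=1>0; order=1,0
step 3: discover 3; path=1>0>3; order=1,0,3
step 4: discover 5; path=1>5; order=1,0,3,5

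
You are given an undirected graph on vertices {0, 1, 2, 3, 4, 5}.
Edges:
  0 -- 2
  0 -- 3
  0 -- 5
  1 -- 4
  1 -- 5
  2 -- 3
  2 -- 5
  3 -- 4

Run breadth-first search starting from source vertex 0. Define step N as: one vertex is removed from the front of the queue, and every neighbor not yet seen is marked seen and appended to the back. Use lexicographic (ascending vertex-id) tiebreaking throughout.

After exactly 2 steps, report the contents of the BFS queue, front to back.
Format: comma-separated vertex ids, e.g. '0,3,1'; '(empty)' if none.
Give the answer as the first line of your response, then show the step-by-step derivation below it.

3,5

step 1: dequeue 0; queue=[2,3,5]; order=0
step 2: dequeue 2; queue=[3,5]; order=0,2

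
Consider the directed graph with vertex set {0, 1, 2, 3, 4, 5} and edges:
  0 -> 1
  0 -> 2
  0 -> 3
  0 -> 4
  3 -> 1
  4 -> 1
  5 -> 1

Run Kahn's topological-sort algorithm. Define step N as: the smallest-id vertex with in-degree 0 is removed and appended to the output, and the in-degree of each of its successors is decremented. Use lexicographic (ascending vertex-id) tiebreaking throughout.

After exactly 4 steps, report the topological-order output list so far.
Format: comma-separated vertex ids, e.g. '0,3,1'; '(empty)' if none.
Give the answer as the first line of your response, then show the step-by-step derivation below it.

0,2,3,4

step 1: output 0; order=[0]; indeg=(0,3,0,0,0,0)
step 2: output 2; order=[0,2]; indeg=(0,3,0,0,0,0)
step 3: output 3; order=[0,2,3]; indeg=(0,2,0,0,0,0)
step 4: output 4; order=[0,2,3,4]; indeg=(0,1,0,0,0,0)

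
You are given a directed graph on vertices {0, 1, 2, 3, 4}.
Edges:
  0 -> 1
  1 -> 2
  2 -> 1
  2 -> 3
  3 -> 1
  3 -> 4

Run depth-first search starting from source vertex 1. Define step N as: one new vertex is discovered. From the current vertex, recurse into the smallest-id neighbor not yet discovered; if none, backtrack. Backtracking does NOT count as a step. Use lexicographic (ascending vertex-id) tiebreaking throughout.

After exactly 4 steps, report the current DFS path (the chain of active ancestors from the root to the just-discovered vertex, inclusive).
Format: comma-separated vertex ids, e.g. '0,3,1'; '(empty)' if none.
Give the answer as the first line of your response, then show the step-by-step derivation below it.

1,2,3,4

step 1: discover 1; path=1; order=1
step 2: discover 2; path=1>2; order=1,2
step 3: discover 3; path=1>2>3; order=1,2,3
step 4: discover 4; path=1>2>3>4; order=1,2,3,4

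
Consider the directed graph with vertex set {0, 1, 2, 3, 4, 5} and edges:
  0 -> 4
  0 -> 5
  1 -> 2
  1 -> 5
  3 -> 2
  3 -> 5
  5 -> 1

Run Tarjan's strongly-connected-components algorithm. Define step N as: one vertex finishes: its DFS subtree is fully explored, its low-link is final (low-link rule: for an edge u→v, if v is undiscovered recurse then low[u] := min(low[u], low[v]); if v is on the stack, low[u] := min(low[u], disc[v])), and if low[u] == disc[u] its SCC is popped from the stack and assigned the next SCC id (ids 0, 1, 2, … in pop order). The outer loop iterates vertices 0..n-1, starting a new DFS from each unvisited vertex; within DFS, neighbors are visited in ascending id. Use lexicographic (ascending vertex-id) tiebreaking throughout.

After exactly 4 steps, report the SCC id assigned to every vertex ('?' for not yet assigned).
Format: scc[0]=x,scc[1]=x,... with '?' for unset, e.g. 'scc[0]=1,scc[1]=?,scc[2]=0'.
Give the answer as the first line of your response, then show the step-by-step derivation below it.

scc[0]=?,scc[1]=2,scc[2]=1,scc[3]=?,scc[4]=0,scc[5]=2

step 1: low=(low[0]=0,low[1]=?,low[2]=?,low[3]=?,low[4]=1,low[5]=?); scc=(scc[0]=?,scc[1]=?,scc[2]=?,scc[3]=?,scc[4]=0,scc[5]=?)
step 2: low=(low[0]=0,low[1]=3,low[2]=4,low[3]=?,low[4]=1,low[5]=2); scc=(scc[0]=?,scc[1]=?,scc[2]=1,scc[3]=?,scc[4]=0,scc[5]=?)
step 3: low=(low[0]=0,low[1]=2,low[2]=4,low[3]=?,low[4]=1,low[5]=2); scc=(scc[0]=?,scc[1]=?,scc[2]=1,scc[3]=?,scc[4]=0,scc[5]=?)
step 4: low=(low[0]=0,low[1]=2,low[2]=4,low[3]=?,low[4]=1,low[5]=2); scc=(scc[0]=?,scc[1]=2,scc[2]=1,scc[3]=?,scc[4]=0,scc[5]=2)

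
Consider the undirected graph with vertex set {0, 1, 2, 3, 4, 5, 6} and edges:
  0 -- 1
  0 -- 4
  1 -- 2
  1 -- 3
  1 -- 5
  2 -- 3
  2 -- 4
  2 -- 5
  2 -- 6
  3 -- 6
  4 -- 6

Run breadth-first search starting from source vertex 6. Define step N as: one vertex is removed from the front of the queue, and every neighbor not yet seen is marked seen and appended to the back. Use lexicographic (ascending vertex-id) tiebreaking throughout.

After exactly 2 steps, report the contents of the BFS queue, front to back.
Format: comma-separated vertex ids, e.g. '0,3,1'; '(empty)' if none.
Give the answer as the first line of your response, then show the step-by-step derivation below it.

3,4,1,5

step 1: dequeue 6; queue=[2,3,4]; order=6
step 2: dequeue 2; queue=[3,4,1,5]; order=6,2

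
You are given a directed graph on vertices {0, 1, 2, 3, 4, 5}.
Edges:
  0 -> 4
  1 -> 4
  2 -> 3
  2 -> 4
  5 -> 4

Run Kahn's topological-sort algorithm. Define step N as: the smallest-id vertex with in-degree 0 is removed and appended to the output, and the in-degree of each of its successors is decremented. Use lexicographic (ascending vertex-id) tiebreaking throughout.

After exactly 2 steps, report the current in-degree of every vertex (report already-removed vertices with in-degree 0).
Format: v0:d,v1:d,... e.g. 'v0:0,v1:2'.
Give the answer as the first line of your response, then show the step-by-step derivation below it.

v0:0,v1:0,v2:0,v3:1,v4:2,v5:0

step 1: output 0; order=[0]; indeg=(0,0,0,1,3,0)
step 2: output 1; order=[0,1]; indeg=(0,0,0,1,2,0)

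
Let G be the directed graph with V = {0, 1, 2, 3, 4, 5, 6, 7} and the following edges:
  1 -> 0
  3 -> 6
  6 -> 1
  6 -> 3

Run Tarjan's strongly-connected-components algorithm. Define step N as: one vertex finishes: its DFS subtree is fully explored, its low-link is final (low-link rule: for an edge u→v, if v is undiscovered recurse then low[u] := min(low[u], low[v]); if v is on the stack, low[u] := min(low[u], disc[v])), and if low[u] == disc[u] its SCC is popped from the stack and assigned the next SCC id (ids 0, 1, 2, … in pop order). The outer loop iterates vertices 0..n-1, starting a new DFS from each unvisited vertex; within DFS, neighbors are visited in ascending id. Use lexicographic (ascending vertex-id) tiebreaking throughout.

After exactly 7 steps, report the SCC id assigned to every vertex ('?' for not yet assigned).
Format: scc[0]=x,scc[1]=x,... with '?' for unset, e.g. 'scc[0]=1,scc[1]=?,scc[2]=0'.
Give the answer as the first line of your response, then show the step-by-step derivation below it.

scc[0]=0,scc[1]=1,scc[2]=2,scc[3]=3,scc[4]=4,scc[5]=5,scc[6]=3,scc[7]=?

step 1: low=(low[0]=0,low[1]=?,low[2]=?,low[3]=?,low[4]=?,low[5]=?,low[6]=?,low[7]=?); scc=(scc[0]=0,scc[1]=?,scc[2]=?,scc[3]=?,scc[4]=?,scc[5]=?,scc[6]=?,scc[7]=?)
step 2: low=(low[0]=0,low[1]=1,low[2]=?,low[3]=?,low[4]=?,low[5]=?,low[6]=?,low[7]=?); scc=(scc[0]=0,scc[1]=1,scc[2]=?,scc[3]=?,scc[4]=?,scc[5]=?,scc[6]=?,scc[7]=?)
step 3: low=(low[0]=0,low[1]=1,low[2]=2,low[3]=?,low[4]=?,low[5]=?,low[6]=?,low[7]=?); scc=(scc[0]=0,scc[1]=1,scc[2]=2,scc[3]=?,scc[4]=?,scc[5]=?,scc[6]=?,scc[7]=?)
step 4: low=(low[0]=0,low[1]=1,low[2]=2,low[3]=3,low[4]=?,low[5]=?,low[6]=3,low[7]=?); scc=(scc[0]=0,scc[1]=1,scc[2]=2,scc[3]=?,scc[4]=?,scc[5]=?,scc[6]=?,scc[7]=?)
step 5: low=(low[0]=0,low[1]=1,low[2]=2,low[3]=3,low[4]=?,low[5]=?,low[6]=3,low[7]=?); scc=(scc[0]=0,scc[1]=1,scc[2]=2,scc[3]=3,scc[4]=?,scc[5]=?,scc[6]=3,scc[7]=?)
step 6: low=(low[0]=0,low[1]=1,low[2]=2,low[3]=3,low[4]=5,low[5]=?,low[6]=3,low[7]=?); scc=(scc[0]=0,scc[1]=1,scc[2]=2,scc[3]=3,scc[4]=4,scc[5]=?,scc[6]=3,scc[7]=?)
step 7: low=(low[0]=0,low[1]=1,low[2]=2,low[3]=3,low[4]=5,low[5]=6,low[6]=3,low[7]=?); scc=(scc[0]=0,scc[1]=1,scc[2]=2,scc[3]=3,scc[4]=4,scc[5]=5,scc[6]=3,scc[7]=?)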